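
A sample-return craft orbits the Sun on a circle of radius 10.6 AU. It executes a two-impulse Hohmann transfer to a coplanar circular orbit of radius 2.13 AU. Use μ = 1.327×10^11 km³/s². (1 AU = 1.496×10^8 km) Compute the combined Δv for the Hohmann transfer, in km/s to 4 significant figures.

In km: r₁ = 10.6 × 1.496×10^8 = 1.58576×10^9 km; r₂ = 2.13 × 1.496×10^8 = 3.18648×10^8 km.
Semi-major axis of the transfer orbit: a_t = (1.58576×10^9 + 3.18648×10^8)/2 = 9.52204×10^8 km.
Circular speed at r₁: v₁ = √(μ/r₁) = √(1.327×10^11/1.58576×10^9) = 9.148 km/s.
Transfer-orbit speed at r₁ (vis-viva): v_a = √[μ(2/r₁ − 1/a_t)] = 5.292 km/s.
First burn Δv₁ = |v_a − v₁| = 3.856 km/s.
At r₂, v₂ = √(μ/r₂) = 20.407 km/s.
Transfer-orbit speed at r₂: v_p = √[μ(2/r₂ − 1/a_t)] = 26.335 km/s.
Second burn Δv₂ = |v₂ − v_p| = 5.928 km/s.
Δv = Δv₁ + Δv₂ = 3.856 + 5.928 = 9.784 km/s.

Δv = 9.784 km/s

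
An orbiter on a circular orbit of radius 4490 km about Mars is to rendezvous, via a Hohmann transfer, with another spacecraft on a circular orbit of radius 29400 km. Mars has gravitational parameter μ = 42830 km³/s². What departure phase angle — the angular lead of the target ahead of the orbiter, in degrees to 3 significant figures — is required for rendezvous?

Transfer-ellipse semi-major axis a_t = (r₁ + r₂)/2 = (4490 + 29400)/2 = 16945 km.
Transfer time t = π√(a_t³/μ) = 33484.1 s.
Target angular speed ω₂ = √(μ/r₂³) = 4.10538×10^-5 rad/s.
Angle swept by the target during transfer: ω₂·t = 1.3746 rad = 78.76°.
The orbiter traverses 180° on the transfer ellipse, so the target must lead by 180° − 78.76° = 101°.

φ = 101°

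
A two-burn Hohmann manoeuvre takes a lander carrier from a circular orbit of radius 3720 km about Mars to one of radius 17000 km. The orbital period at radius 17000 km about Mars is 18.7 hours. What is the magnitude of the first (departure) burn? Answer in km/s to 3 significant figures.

From Kepler's third law T² = 4π²r³/μ at r = 17000 km, T = 18.7 hours = 18.7 × 3600 s = 67320 s: μ = 4π²r³/T² = 42797.5 km³/s².
Semi-major axis of the transfer orbit: a_t = (3720 + 17000)/2 = 10360 km.
On the circular orbit at r = 3720 km, v_c = √(μ/r) = 3.39186 km/s.
Transfer-orbit speed at the same r (vis-viva, a = a_t): v_t = √[μ(2/r − 1/a_t)] = 4.34492 km/s.
Δv₁ = |v_t − v_c| = |4.34492 − 3.39186| = 0.9531 km/s.

Δv₁ = 0.953 km/s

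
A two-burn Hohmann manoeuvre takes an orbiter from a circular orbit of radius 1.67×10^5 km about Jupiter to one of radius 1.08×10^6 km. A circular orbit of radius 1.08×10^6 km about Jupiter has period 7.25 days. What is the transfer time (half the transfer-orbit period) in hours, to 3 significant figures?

From Kepler's third law T² = 4π²r³/μ at r = 1.08×10^6 km, T = 7.25 days = 7.25 × 86400 s = 6.264×10^5 s: μ = 4π²r³/T² = 1.26744×10^8 km³/s².
Semi-major axis of the transfer orbit: a_t = (1.670×10^5 + 1.080×10^6)/2 = 6.235×10^5 km.
By Kepler's third law the transfer-orbit period is T = 2π√(a_t³/μ), so t = T/2 = 1.374×10^5 s.
Converting: 1.374×10^5 s ÷ 3600 s/hour = 38.2 hours.

t = 38.2 hours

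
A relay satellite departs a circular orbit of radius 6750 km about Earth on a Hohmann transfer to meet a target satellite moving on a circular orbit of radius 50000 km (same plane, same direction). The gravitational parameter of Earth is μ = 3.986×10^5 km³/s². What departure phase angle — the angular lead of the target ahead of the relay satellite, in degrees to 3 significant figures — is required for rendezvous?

Transfer-ellipse semi-major axis a_t = (r₁ + r₂)/2 = (6750 + 50000)/2 = 28375 km.
The half-period of the transfer ellipse is t = π√(a_t³/μ) = 23780 s.
The target's mean motion on its circular orbit is ω₂ = √(μ/r₂³) = 5.647×10^-5 rad/s.
Angle swept by the target during transfer: ω₂·t = 1.343 rad = 76.95°.
The relay satellite traverses 180° on the transfer ellipse, so the target must lead by 180° − 76.95° = 103°.

φ = 103°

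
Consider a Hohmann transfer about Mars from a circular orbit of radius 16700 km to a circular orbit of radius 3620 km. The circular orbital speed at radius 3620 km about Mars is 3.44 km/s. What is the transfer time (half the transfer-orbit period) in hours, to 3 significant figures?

t = 4.32 hours

From the circular-orbit relation v² = μ/r at r = 3620 km: μ = v²r = (3.44)² × 3620 = 42837.6 km³/s².
Semi-major axis of the transfer orbit: a_t = (16700 + 3620)/2 = 10160 km.
Half the transfer-orbit period gives t = π√(a_t³/μ) = 15540 s.
Converting: 15540 s ÷ 3600 s/hour = 4.32 hours.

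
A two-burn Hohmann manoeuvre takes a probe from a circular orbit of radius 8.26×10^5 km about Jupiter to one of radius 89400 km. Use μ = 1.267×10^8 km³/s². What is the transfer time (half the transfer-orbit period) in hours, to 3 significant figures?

t = 24.0 hours

The Hohmann ellipse has a_t = (r₁ + r₂)/2 = 4.577×10^5 km.
Transfer time t = π√(a_t³/μ) = π√((4.577×10^5)³ / 1.267×10^8) = 86420 s.
Converting: 86420 s ÷ 3600 s/hour = 24.0 hours.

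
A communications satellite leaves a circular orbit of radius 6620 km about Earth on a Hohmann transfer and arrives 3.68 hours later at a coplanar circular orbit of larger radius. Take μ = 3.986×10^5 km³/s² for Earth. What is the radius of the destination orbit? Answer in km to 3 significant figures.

Transfer time t = 3.68 hours = 13248 s, and t = π√(a_t³/μ).
So a_t = (μ t²/π²)^(1/3) = (3.986×10^5 × (13248)² / π²)^(1/3) = 19209 km.
Since a_t = (r₁ + r₂)/2, r₂ = 2a_t − r₁ = 2×19209 − 6620 = 31798 km.

r₂ = 31800 km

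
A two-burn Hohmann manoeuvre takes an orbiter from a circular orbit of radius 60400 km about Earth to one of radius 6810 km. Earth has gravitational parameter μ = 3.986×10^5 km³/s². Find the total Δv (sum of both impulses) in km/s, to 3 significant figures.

Semi-major axis of the transfer orbit: a_t = (60400 + 6810)/2 = 33605 km.
Circular speed at r₁: v₁ = √(μ/r₁) = √(3.986×10^5/60400) = 2.5689 km/s.
Transfer-orbit speed at r₁ (v² = μ(2/r − 1/a)): v_a = √[μ(2/r₁ − 1/a_t)] = 1.1564 km/s.
First burn Δv₁ = |v_a − v₁| = 1.4125 km/s.
At r₂, v₂ = √(μ/r₂) = 7.65059 km/s.
Transfer-orbit speed at r₂: v_p = √[μ(2/r₂ − 1/a_t)] = 10.2568 km/s.
Second burn Δv₂ = |v₂ − v_p| = 2.6062 km/s.
Δv = Δv₁ + Δv₂ = 1.4125 + 2.6062 = 4.019 km/s.

Δv = 4.02 km/s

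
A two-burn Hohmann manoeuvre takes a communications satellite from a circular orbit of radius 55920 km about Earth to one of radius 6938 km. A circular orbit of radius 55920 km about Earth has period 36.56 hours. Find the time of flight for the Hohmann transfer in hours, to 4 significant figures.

From Kepler's third law T² = 4π²r³/μ at r = 55920 km, T = 36.56 hours = 36.56 × 3600 s = 1.31616×10^5 s: μ = 4π²r³/T² = 3.98514×10^5 km³/s².
The Hohmann ellipse has a_t = (r₁ + r₂)/2 = 31429 km.
Half the transfer-orbit period gives t = π√(a_t³/μ) = 27728 s.
Converting: 27728 s ÷ 3600 s/hour = 7.702 hours.

t = 7.702 hours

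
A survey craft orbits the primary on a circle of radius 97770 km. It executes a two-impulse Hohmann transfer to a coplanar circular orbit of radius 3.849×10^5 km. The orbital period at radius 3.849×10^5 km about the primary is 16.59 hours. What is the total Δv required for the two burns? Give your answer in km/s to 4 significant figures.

From Kepler's third law T² = 4π²r³/μ at r = 3.849×10^5 km, T = 16.59 hours = 16.59 × 3600 s = 59724 s: μ = 4π²r³/T² = 6.31111×10^8 km³/s².
Transfer-ellipse semi-major axis a_t = (r₁ + r₂)/2 = (97770 + 3.849×10^5)/2 = 2.41335×10^5 km.
Circular speed at r₁: v₁ = √(μ/r₁) = √(6.31111×10^8/97770) = 80.343 km/s.
Transfer-orbit speed at r₁ (vis-viva equation): v_p = √[μ(2/r₁ − 1/a_t)] = 101.46 km/s.
First burn Δv₁ = |v_p − v₁| = 21.12 km/s.
At r₂, v₂ = √(μ/r₂) = 40.49 km/s.
Transfer-orbit speed at r₂: v_a = √[μ(2/r₂ − 1/a_t)] = 25.77 km/s.
Second burn Δv₂ = |v₂ − v_a| = 14.72 km/s.
Total Δv = Δv₁ + Δv₂ = 35.84 km/s.

Δv = 35.84 km/s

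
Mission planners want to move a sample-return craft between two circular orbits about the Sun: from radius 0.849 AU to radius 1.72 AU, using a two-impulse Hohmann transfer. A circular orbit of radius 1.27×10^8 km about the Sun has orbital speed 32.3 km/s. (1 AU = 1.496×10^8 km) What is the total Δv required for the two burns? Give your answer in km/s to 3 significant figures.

Δv = 9.32 km/s

From the circular-orbit relation v² = μ/r at r = 1.27×10^8 km: μ = v²r = (32.3)² × 1.27×10^8 = 1.32498×10^11 km³/s².
In km: r₁ = 0.849 × 1.496×10^8 = 1.270104×10^8 km; r₂ = 1.72 × 1.496×10^8 = 2.57312×10^8 km.
The Hohmann ellipse has a_t = (r₁ + r₂)/2 = 1.921612×10^8 km.
At r₁ the circular-orbit speed is v₁ = √(μ/r₁) = 32.299 km/s.
Transfer-orbit speed at r₁ (vis-viva): v_p = √[μ(2/r₁ − 1/a_t)] = 37.375 km/s.
First burn Δv₁ = |v_p − v₁| = 5.076 km/s.
Circular speed at r₂: v₂ = √(μ/r₂) = 22.6921 km/s.
Transfer-orbit speed at r₂: v_a = √[μ(2/r₂ − 1/a_t)] = 18.4485 km/s.
Second burn Δv₂ = |v₂ − v_a| = 4.244 km/s.
Total Δv = Δv₁ + Δv₂ = 9.320 km/s.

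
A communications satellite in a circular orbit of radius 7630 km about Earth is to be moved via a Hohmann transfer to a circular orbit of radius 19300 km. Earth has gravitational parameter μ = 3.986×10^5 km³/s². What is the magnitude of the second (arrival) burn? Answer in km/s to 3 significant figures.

The Hohmann ellipse has a_t = (r₁ + r₂)/2 = 13465 km.
Circular speed at r = 19300 km: v_c = √(μ/r) = 4.545 km/s.
Vis-viva on the transfer ellipse at r = 19300 km gives v_t = √[μ(2/r − 1/a_t)] = 3.421 km/s.
Δv₂ = |v_t − v_c| = |3.421 − 4.545| = 1.124 km/s.

Δv₂ = 1.12 km/s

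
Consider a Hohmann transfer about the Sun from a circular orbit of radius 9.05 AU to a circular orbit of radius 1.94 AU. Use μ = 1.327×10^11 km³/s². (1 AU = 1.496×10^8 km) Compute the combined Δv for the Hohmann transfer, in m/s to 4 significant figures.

In km: r₁ = 9.05 × 1.496×10^8 = 1.35388×10^9 km; r₂ = 1.94 × 1.496×10^8 = 2.90224×10^8 km.
Semi-major axis of the transfer orbit: a_t = (1.35388×10^9 + 2.90224×10^8)/2 = 8.22052×10^8 km.
Circular speed at r₁: v₁ = √(μ/r₁) = √(1.327×10^11/1.35388×10^9) = 9.9002 km/s.
On the transfer ellipse at r₁, vis-viva equation gives v_a = √[μ(2/r₁ − 1/a_t)] = 5.8825 km/s.
First burn Δv₁ = |v_a − v₁| = 4.018 km/s.
Circular speed at r₂: v₂ = √(μ/r₂) = 21.383 km/s.
Transfer-orbit speed at r₂: v_p = √[μ(2/r₂ − 1/a_t)] = 27.442 km/s.
Second burn Δv₂ = |v₂ − v_p| = 6.059 km/s.
Total Δv = Δv₁ + Δv₂ = 10.08 km/s.

Δv = 10080 m/s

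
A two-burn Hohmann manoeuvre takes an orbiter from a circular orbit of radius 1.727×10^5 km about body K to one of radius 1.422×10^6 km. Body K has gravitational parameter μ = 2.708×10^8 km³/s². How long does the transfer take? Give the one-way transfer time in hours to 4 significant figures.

t = 37.76 hours

The Hohmann ellipse has a_t = (r₁ + r₂)/2 = 7.9735×10^5 km.
Transfer time t = π√(a_t³/μ) = π√((7.9735×10^5)³ / 2.708×10^8) = 1.3592×10^5 s.
Converting: 1.3592×10^5 s ÷ 3600 s/hour = 37.76 hours.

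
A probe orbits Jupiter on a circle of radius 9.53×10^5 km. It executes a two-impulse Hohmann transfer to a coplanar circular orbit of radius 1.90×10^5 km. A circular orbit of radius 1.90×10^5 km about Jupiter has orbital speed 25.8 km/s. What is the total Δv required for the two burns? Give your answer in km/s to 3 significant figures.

Δv = 12.4 km/s

From the circular-orbit relation v² = μ/r at r = 1.90×10^5 km: μ = v²r = (25.8)² × 1.90×10^5 = 1.26472×10^8 km³/s².
Transfer-ellipse semi-major axis a_t = (r₁ + r₂)/2 = (9.530×10^5 + 1.900×10^5)/2 = 5.715×10^5 km.
Circular speed at r₁: v₁ = √(μ/r₁) = √(1.26472×10^8/9.530×10^5) = 11.52 km/s.
On the transfer ellipse at r₁, v² = μ(2/r − 1/a) gives v_a = √[μ(2/r₁ − 1/a_t)] = 6.642 km/s.
First burn Δv₁ = |v_a − v₁| = 4.878 km/s.
At r₂, v₂ = √(μ/r₂) = 25.800 km/s.
Transfer-orbit speed at r₂: v_p = √[μ(2/r₂ − 1/a_t)] = 33.316 km/s.
Second burn Δv₂ = |v₂ − v_p| = 7.516 km/s.
Total Δv = Δv₁ + Δv₂ = 12.39 km/s.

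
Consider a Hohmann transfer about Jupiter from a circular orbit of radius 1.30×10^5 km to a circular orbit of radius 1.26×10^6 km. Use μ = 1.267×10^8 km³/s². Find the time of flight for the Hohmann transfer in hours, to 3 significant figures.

t = 44.9 hours

The Hohmann ellipse has a_t = (r₁ + r₂)/2 = 6.950×10^5 km.
Transfer time t = π√(a_t³/μ) = π√((6.950×10^5)³ / 1.267×10^8) = 1.617×10^5 s.
Converting: 1.617×10^5 s ÷ 3600 s/hour = 44.9 hours.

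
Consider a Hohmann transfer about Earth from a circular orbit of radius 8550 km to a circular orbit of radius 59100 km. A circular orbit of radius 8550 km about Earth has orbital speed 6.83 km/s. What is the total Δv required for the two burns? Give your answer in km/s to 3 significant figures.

Δv = 3.49 km/s

From the circular-orbit relation v² = μ/r at r = 8550 km: μ = v²r = (6.83)² × 8550 = 3.98848×10^5 km³/s².
The Hohmann ellipse has a_t = (r₁ + r₂)/2 = 33825 km.
At r₁ the circular-orbit speed is v₁ = √(μ/r₁) = 6.830 km/s.
On the transfer ellipse at r₁, vis-viva gives v_p = √[μ(2/r₁ − 1/a_t)] = 9.028 km/s.
First burn Δv₁ = |v_p − v₁| = 2.198 km/s.
Circular speed at r₂: v₂ = √(μ/r₂) = 2.598 km/s.
Transfer-orbit speed at r₂: v_a = √[μ(2/r₂ − 1/a_t)] = 1.306 km/s.
Second burn Δv₂ = |v₂ − v_a| = 1.292 km/s.
Δv = Δv₁ + Δv₂ = 2.198 + 1.292 = 3.490 km/s.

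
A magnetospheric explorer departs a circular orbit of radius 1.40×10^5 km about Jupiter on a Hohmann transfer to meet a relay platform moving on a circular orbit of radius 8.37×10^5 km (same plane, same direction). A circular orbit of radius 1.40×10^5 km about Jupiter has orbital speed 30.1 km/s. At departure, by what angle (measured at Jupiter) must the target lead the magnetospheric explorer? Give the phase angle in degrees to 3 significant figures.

From the circular-orbit relation v² = μ/r at r = 1.40×10^5 km: μ = v²r = (30.1)² × 1.40×10^5 = 1.26841×10^8 km³/s².
Semi-major axis of the transfer orbit: a_t = (1.400×10^5 + 8.370×10^5)/2 = 4.885×10^5 km.
Transfer time t = π√(a_t³/μ) = 95239.3 s.
Target angular speed ω₂ = √(μ/r₂³) = 1.47076×10^-5 rad/s.
Angle swept by the target during transfer: ω₂·t = 1.40074 rad = 80.26°.
Arrival is 180° from departure on the ellipse, so φ = 180° − 80.26° = 99.7°.

φ = 99.7°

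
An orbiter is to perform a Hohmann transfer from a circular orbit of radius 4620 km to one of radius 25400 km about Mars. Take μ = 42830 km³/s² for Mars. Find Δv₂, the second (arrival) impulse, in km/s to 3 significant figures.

Semi-major axis of the transfer orbit: a_t = (4620 + 25400)/2 = 15010 km.
On the circular orbit at r = 25400 km, v_c = √(μ/r) = 1.2985 km/s.
Vis-viva on the transfer ellipse at r = 25400 km gives v_t = √[μ(2/r − 1/a_t)] = 0.72042 km/s.
Δv₂ = |v_t − v_c| = |0.72042 − 1.2985| = 0.5781 km/s.

Δv₂ = 0.578 km/s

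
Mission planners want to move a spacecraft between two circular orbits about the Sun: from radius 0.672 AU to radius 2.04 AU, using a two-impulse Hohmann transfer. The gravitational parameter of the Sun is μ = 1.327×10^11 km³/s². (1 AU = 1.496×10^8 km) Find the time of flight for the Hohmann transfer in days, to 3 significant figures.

t = 288 days

In km: r₁ = 0.672 × 1.496×10^8 = 1.005312×10^8 km; r₂ = 2.04 × 1.496×10^8 = 3.05184×10^8 km.
Transfer-ellipse semi-major axis a_t = (r₁ + r₂)/2 = (1.005312×10^8 + 3.05184×10^8)/2 = 2.028576×10^8 km.
Half the transfer-orbit period gives t = π√(a_t³/μ) = 2.492×10^7 s.
Converting: 2.492×10^7 s ÷ 86400 s/day = 288 days.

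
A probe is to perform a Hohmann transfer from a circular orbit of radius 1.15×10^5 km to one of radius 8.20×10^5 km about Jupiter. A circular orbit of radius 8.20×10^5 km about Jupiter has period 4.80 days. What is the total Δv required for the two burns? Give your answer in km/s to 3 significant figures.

From Kepler's third law T² = 4π²r³/μ at r = 8.20×10^5 km, T = 4.80 days = 4.80 × 86400 s = 4.1472×10^5 s: μ = 4π²r³/T² = 1.26559×10^8 km³/s².
Semi-major axis of the transfer orbit: a_t = (1.150×10^5 + 8.200×10^5)/2 = 4.675×10^5 km.
At r₁ the circular-orbit speed is v₁ = √(μ/r₁) = 33.174 km/s.
On the transfer ellipse at r₁, v² = μ(2/r − 1/a) gives v_p = √[μ(2/r₁ − 1/a_t)] = 43.935 km/s.
First burn Δv₁ = |v_p − v₁| = 10.76 km/s.
At r₂, v₂ = √(μ/r₂) = 12.4234 km/s.
Transfer-orbit speed at r₂: v_a = √[μ(2/r₂ − 1/a_t)] = 6.16165 km/s.
Second burn Δv₂ = |v₂ − v_a| = 6.262 km/s.
Δv = Δv₁ + Δv₂ = 10.76 + 6.262 = 17.02 km/s.

Δv = 17.0 km/s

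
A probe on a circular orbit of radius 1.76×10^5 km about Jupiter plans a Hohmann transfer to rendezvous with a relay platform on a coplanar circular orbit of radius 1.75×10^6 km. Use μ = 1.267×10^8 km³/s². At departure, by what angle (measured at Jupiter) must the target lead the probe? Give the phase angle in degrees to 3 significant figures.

Semi-major axis of the transfer orbit: a_t = (1.760×10^5 + 1.750×10^6)/2 = 9.630×10^5 km.
The half-period of the transfer ellipse is t = π√(a_t³/μ) = 2.63755×10^5 s.
The target's mean motion on its circular orbit is ω₂ = √(μ/r₂³) = 4.86218×10^-6 rad/s.
Angle swept by the target during transfer: ω₂·t = 1.2824 rad = 73.48°.
The probe traverses 180° on the transfer ellipse, so the target must lead by 180° − 73.48° = 107°.

φ = 107°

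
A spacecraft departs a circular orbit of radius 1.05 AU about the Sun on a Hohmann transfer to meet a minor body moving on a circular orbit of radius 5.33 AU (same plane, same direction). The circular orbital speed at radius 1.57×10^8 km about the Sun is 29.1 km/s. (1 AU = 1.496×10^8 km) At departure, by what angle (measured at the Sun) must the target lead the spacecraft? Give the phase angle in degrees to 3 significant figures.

From the circular-orbit relation v² = μ/r at r = 1.57×10^8 km: μ = v²r = (29.1)² × 1.57×10^8 = 1.32949×10^11 km³/s².
In km: r₁ = 1.05 × 1.496×10^8 = 1.5708×10^8 km; r₂ = 5.33 × 1.496×10^8 = 7.97368×10^8 km.
Semi-major axis of the transfer orbit: a_t = (1.5708×10^8 + 7.97368×10^8)/2 = 4.77224×10^8 km.
Transfer time t = π√(a_t³/μ) = 8.9824×10^7 s.
Target angular speed ω₂ = √(μ/r₂³) = 1.6194×10^-8 rad/s.
Angle swept by the target during transfer: ω₂·t = 1.4546 rad = 83.34°.
Arrival is 180° from departure on the ellipse, so φ = 180° − 83.34° = 96.7°.

φ = 96.7°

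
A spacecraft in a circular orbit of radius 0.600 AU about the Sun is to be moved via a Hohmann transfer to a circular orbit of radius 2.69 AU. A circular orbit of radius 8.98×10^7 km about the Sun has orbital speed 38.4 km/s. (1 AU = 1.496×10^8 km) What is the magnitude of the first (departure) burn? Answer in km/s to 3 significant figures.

Δv₁ = 10.7 km/s

From the circular-orbit relation v² = μ/r at r = 8.98×10^7 km: μ = v²r = (38.4)² × 8.98×10^7 = 1.32415×10^11 km³/s².
In km: r₁ = 0.600 × 1.496×10^8 = 8.976×10^7 km; r₂ = 2.69 × 1.496×10^8 = 4.02424×10^8 km.
Semi-major axis of the transfer orbit: a_t = (8.976×10^7 + 4.02424×10^8)/2 = 2.46092×10^8 km.
Circular speed at r = 8.976×10^7 km: v_c = √(μ/r) = 38.41 km/s.
Transfer-orbit speed at the same r (vis-viva, a = a_t): v_t = √[μ(2/r − 1/a_t)] = 49.12 km/s.
Δv₁ = |v_t − v_c| = |49.12 − 38.41| = 10.71 km/s.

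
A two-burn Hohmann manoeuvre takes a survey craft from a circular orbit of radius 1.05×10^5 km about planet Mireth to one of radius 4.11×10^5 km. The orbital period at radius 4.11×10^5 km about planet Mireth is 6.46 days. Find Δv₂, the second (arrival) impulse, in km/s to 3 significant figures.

Δv₂ = 1.68 km/s

From Kepler's third law T² = 4π²r³/μ at r = 4.11×10^5 km, T = 6.46 days = 6.46 × 86400 s = 5.58144×10^5 s: μ = 4π²r³/T² = 8.79818×10^6 km³/s².
Transfer-ellipse semi-major axis a_t = (r₁ + r₂)/2 = (1.050×10^5 + 4.110×10^5)/2 = 2.580×10^5 km.
On the circular orbit at r = 4.110×10^5 km, v_c = √(μ/r) = 4.627 km/s.
Transfer-orbit speed at the same r (vis-viva, a = a_t): v_t = √[μ(2/r − 1/a_t)] = 2.952 km/s.
Δv₂ = |v_t − v_c| = |2.952 − 4.627| = 1.675 km/s.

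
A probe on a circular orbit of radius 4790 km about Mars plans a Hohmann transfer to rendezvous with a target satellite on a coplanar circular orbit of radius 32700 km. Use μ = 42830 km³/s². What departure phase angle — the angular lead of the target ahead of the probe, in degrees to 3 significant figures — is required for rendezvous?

φ = 102°

Transfer-ellipse semi-major axis a_t = (r₁ + r₂)/2 = (4790 + 32700)/2 = 18745 km.
Transfer time t = π√(a_t³/μ) = 38959 s.
The target's mean motion on its circular orbit is ω₂ = √(μ/r₂³) = 3.4999×10^-5 rad/s.
Angle swept by the target during transfer: ω₂·t = 1.3635 rad = 78.12°.
Arrival is 180° from departure on the ellipse, so φ = 180° − 78.12° = 102°.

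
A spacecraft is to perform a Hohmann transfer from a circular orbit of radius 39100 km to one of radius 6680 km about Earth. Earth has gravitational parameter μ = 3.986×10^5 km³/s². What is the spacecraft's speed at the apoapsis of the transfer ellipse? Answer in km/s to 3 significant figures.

Transfer-ellipse semi-major axis a_t = (r₁ + r₂)/2 = (39100 + 6680)/2 = 22890 km.
At apoapsis, r = 39100 km.
From the vis-viva equation, v = √[μ(2/r − 1/a_t)] = 1.725 km/s.

v = 1.72 km/s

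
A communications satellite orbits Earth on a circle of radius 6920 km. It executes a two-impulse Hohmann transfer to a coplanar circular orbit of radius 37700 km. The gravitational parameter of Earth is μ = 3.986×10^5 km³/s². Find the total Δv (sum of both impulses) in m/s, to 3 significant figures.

Δv = 3720 m/s

Transfer-ellipse semi-major axis a_t = (r₁ + r₂)/2 = (6920 + 37700)/2 = 22310 km.
Circular speed at r₁: v₁ = √(μ/r₁) = √(3.986×10^5/6920) = 7.590 km/s.
On the transfer ellipse at r₁, vis-viva equation gives v_p = √[μ(2/r₁ − 1/a_t)] = 9.866 km/s.
First burn Δv₁ = |v_p − v₁| = 2.276 km/s.
Circular speed at r₂: v₂ = √(μ/r₂) = 3.252 km/s.
Transfer-orbit speed at r₂: v_a = √[μ(2/r₂ − 1/a_t)] = 1.811 km/s.
Second burn Δv₂ = |v₂ − v_a| = 1.441 km/s.
Δv = Δv₁ + Δv₂ = 2.276 + 1.441 = 3.717 km/s.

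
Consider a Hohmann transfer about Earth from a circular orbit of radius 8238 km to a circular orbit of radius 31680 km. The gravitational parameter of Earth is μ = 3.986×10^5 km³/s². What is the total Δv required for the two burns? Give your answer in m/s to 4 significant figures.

Δv = 3076 m/s

Semi-major axis of the transfer orbit: a_t = (8238 + 31680)/2 = 19959 km.
Circular speed at r₁: v₁ = √(μ/r₁) = √(3.986×10^5/8238) = 6.956 km/s.
Transfer-orbit speed at r₁ (v² = μ(2/r − 1/a)): v_p = √[μ(2/r₁ − 1/a_t)] = 8.764 km/s.
First burn Δv₁ = |v_p − v₁| = 1.808 km/s.
Circular speed at r₂: v₂ = √(μ/r₂) = 3.547 km/s.
Transfer-orbit speed at r₂: v_a = √[μ(2/r₂ − 1/a_t)] = 2.279 km/s.
Second burn Δv₂ = |v₂ − v_a| = 1.268 km/s.
Total Δv = Δv₁ + Δv₂ = 3.076 km/s.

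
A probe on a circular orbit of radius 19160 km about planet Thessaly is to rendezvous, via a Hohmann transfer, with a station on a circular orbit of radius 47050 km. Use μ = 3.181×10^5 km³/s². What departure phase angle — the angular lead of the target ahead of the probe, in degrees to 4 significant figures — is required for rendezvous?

φ = 73.76°

The Hohmann ellipse has a_t = (r₁ + r₂)/2 = 33105 km.
Transfer time t = π√(a_t³/μ) = 33551 s.
Target angular speed ω₂ = √(μ/r₂³) = 5.5264×10^-5 rad/s.
Angle swept by the target during transfer: ω₂·t = 1.8542 rad = 106.24°.
The probe traverses 180° on the transfer ellipse, so the target must lead by 180° − 106.24° = 73.76°.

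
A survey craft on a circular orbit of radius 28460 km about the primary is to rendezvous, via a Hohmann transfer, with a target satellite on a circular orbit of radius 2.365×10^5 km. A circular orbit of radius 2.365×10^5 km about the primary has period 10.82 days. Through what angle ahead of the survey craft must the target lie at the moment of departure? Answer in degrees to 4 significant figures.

φ = 104.5°

From Kepler's third law T² = 4π²r³/μ at r = 2.365×10^5 km, T = 10.82 days = 10.82 × 86400 s = 9.34848×10^5 s: μ = 4π²r³/T² = 5.97546×10^5 km³/s².
The Hohmann ellipse has a_t = (r₁ + r₂)/2 = 1.3248×10^5 km.
Transfer time t = π√(a_t³/μ) = 1.9597×10^5 s.
The target's mean motion on its circular orbit is ω₂ = √(μ/r₂³) = 6.7211×10^-6 rad/s.
Angle swept by the target during transfer: ω₂·t = 1.31713 rad = 75.47°.
The survey craft traverses 180° on the transfer ellipse, so the target must lead by 180° − 75.47° = 104.5°.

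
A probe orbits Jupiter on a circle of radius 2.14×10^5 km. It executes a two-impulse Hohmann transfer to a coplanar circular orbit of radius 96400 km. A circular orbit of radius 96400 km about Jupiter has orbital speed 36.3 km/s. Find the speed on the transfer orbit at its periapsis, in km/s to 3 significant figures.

From the circular-orbit relation v² = μ/r at r = 96400 km: μ = v²r = (36.3)² × 96400 = 1.27025×10^8 km³/s².
Transfer-ellipse semi-major axis a_t = (r₁ + r₂)/2 = (2.140×10^5 + 96400)/2 = 1.552×10^5 km.
The periapsis of the transfer ellipse is at r = 96400 km.
From the vis-viva equation, v = √[μ(2/r − 1/a_t)] = 42.63 km/s.

v = 42.6 km/s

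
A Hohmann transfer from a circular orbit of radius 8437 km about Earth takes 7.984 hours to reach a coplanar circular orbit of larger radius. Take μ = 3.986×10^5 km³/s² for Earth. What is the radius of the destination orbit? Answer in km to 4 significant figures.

Transfer time t = 7.984 hours = 28742.4 s, and t = π√(a_t³/μ).
So a_t = (μ t²/π²)^(1/3) = (3.986×10^5 × (28742.4)² / π²)^(1/3) = 32193 km.
Since a_t = (r₁ + r₂)/2, r₂ = 2a_t − r₁ = 2×32193 − 8437 = 55949 km.

r₂ = 55950 km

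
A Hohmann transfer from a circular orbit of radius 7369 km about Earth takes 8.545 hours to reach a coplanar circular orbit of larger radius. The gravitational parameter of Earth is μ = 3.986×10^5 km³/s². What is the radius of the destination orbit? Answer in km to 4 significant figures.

Transfer time t = 8.545 hours = 30762 s, and t = π√(a_t³/μ).
So a_t = (μ t²/π²)^(1/3) = (3.986×10^5 × (30762)² / π²)^(1/3) = 33684 km.
Since a_t = (r₁ + r₂)/2, r₂ = 2a_t − r₁ = 2×33684 − 7369 = 59999 km.

r₂ = 60000 km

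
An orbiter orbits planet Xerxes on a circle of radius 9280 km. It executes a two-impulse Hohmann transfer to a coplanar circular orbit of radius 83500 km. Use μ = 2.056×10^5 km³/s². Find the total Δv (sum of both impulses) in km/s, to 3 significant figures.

Δv = 2.48 km/s

Transfer-ellipse semi-major axis a_t = (r₁ + r₂)/2 = (9280 + 83500)/2 = 46390 km.
Circular speed at r₁: v₁ = √(μ/r₁) = √(2.056×10^5/9280) = 4.707 km/s.
Transfer-orbit speed at r₁ (vis-viva): v_p = √[μ(2/r₁ − 1/a_t)] = 6.315 km/s.
First burn Δv₁ = |v_p − v₁| = 1.608 km/s.
At r₂, v₂ = √(μ/r₂) = 1.56916 km/s.
Transfer-orbit speed at r₂: v_a = √[μ(2/r₂ − 1/a_t)] = 0.701827 km/s.
Second burn Δv₂ = |v₂ − v_a| = 0.8673 km/s.
Δv = Δv₁ + Δv₂ = 1.608 + 0.8673 = 2.475 km/s.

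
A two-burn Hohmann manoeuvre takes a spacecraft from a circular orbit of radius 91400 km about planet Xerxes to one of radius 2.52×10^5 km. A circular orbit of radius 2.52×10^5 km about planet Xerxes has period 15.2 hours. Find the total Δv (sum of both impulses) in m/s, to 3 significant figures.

From Kepler's third law T² = 4π²r³/μ at r = 2.52×10^5 km, T = 15.2 hours = 15.2 × 3600 s = 54720 s: μ = 4π²r³/T² = 2.10994×10^8 km³/s².
Semi-major axis of the transfer orbit: a_t = (91400 + 2.520×10^5)/2 = 1.717×10^5 km.
At r₁ the circular-orbit speed is v₁ = √(μ/r₁) = 48.05 km/s.
Transfer-orbit speed at r₁ (v² = μ(2/r − 1/a)): v_p = √[μ(2/r₁ − 1/a_t)] = 58.21 km/s.
First burn Δv₁ = |v_p − v₁| = 10.16 km/s.
Circular speed at r₂: v₂ = √(μ/r₂) = 28.936 km/s.
Transfer-orbit speed at r₂: v_a = √[μ(2/r₂ − 1/a_t)] = 21.112 km/s.
Second burn Δv₂ = |v₂ − v_a| = 7.824 km/s.
Total Δv = Δv₁ + Δv₂ = 17.98 km/s.

Δv = 18000 m/s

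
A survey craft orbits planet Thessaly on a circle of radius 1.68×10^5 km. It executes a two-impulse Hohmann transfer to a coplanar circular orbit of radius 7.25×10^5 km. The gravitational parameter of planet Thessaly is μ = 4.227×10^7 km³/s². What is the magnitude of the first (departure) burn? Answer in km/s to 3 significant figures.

Semi-major axis of the transfer orbit: a_t = (1.680×10^5 + 7.250×10^5)/2 = 4.465×10^5 km.
Circular speed at r = 1.680×10^5 km: v_c = √(μ/r) = 15.86 km/s.
Transfer-orbit speed at the same r (vis-viva, a = a_t): v_t = √[μ(2/r − 1/a_t)] = 20.21 km/s.
Δv₁ = |v_t − v_c| = |20.21 − 15.86| = 4.350 km/s.

Δv₁ = 4.35 km/s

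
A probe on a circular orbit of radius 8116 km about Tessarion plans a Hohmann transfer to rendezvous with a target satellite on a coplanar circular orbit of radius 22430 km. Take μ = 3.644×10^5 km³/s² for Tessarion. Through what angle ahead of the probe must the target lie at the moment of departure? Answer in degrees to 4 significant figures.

φ = 78.86°

Transfer-ellipse semi-major axis a_t = (r₁ + r₂)/2 = (8116 + 22430)/2 = 15273 km.
The half-period of the transfer ellipse is t = π√(a_t³/μ) = 9823 s.
The target's mean motion on its circular orbit is ω₂ = √(μ/r₂³) = 1.797×10^-4 rad/s.
Angle swept by the target during transfer: ω₂·t = 1.7652 rad = 101.14°.
The probe traverses 180° on the transfer ellipse, so the target must lead by 180° − 101.14° = 78.86°.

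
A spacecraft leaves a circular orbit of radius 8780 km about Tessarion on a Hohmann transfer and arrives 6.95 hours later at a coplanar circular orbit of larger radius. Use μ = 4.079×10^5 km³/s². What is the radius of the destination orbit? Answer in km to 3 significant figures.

r₂ = 50400 km

Transfer time t = 6.95 hours = 25020 s, and t = π√(a_t³/μ).
So a_t = (μ t²/π²)^(1/3) = (4.079×10^5 × (25020)² / π²)^(1/3) = 29576 km.
Since a_t = (r₁ + r₂)/2, r₂ = 2a_t − r₁ = 2×29576 − 8780 = 50372 km.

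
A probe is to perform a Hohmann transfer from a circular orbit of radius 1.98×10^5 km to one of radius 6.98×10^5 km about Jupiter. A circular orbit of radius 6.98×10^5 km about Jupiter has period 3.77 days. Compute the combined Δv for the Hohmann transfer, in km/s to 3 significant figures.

From Kepler's third law T² = 4π²r³/μ at r = 6.98×10^5 km, T = 3.77 days = 3.77 × 86400 s = 3.25728×10^5 s: μ = 4π²r³/T² = 1.26537×10^8 km³/s².
Semi-major axis of the transfer orbit: a_t = (1.980×10^5 + 6.980×10^5)/2 = 4.480×10^5 km.
At r₁ the circular-orbit speed is v₁ = √(μ/r₁) = 25.280 km/s.
On the transfer ellipse at r₁, vis-viva gives v_p = √[μ(2/r₁ − 1/a_t)] = 31.555 km/s.
First burn Δv₁ = |v_p − v₁| = 6.275 km/s.
Circular speed at r₂: v₂ = √(μ/r₂) = 13.464 km/s.
Transfer-orbit speed at r₂: v_a = √[μ(2/r₂ − 1/a_t)] = 8.9510 km/s.
Second burn Δv₂ = |v₂ − v_a| = 4.513 km/s.
Total Δv = Δv₁ + Δv₂ = 10.79 km/s.

Δv = 10.8 km/s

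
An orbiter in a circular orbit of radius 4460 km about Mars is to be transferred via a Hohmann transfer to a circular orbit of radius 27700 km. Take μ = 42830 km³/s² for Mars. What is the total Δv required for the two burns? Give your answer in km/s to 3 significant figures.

The Hohmann ellipse has a_t = (r₁ + r₂)/2 = 16080 km.
Circular speed at r₁: v₁ = √(μ/r₁) = √(42830/4460) = 3.0989 km/s.
Transfer-orbit speed at r₁ (v² = μ(2/r − 1/a)): v_p = √[μ(2/r₁ − 1/a_t)] = 4.0673 km/s.
First burn Δv₁ = |v_p − v₁| = 0.9684 km/s.
Circular speed at r₂: v₂ = √(μ/r₂) = 1.2435 km/s.
Transfer-orbit speed at r₂: v_a = √[μ(2/r₂ − 1/a_t)] = 0.65488 km/s.
Second burn Δv₂ = |v₂ − v_a| = 0.5886 km/s.
Total Δv = Δv₁ + Δv₂ = 1.557 km/s.

Δv = 1.56 km/s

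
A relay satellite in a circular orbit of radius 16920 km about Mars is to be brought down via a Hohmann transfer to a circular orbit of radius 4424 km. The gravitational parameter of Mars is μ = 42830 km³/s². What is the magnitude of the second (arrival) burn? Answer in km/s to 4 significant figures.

Transfer-ellipse semi-major axis a_t = (r₁ + r₂)/2 = (16920 + 4424)/2 = 10672 km.
On the circular orbit at r = 4424 km, v_c = √(μ/r) = 3.1115 km/s.
Transfer-orbit speed at the same r (vis-viva, a = a_t): v_t = √[μ(2/r − 1/a_t)] = 3.9178 km/s.
Δv₂ = |v_t − v_c| = |3.9178 − 3.1115| = 0.8063 km/s.

Δv₂ = 0.8063 km/s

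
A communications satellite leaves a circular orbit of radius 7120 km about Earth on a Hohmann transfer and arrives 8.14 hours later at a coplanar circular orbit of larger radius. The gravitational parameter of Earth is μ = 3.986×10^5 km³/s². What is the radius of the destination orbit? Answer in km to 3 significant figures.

r₂ = 58100 km

Transfer time t = 8.14 hours = 29304 s, and t = π√(a_t³/μ).
So a_t = (μ t²/π²)^(1/3) = (3.986×10^5 × (29304)² / π²)^(1/3) = 32611 km.
Since a_t = (r₁ + r₂)/2, r₂ = 2a_t − r₁ = 2×32611 − 7120 = 58102 km.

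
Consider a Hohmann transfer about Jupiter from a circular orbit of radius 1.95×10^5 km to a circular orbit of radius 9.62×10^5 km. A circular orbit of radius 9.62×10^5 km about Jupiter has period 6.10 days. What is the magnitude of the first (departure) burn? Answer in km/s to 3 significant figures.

Δv₁ = 7.38 km/s

From Kepler's third law T² = 4π²r³/μ at r = 9.62×10^5 km, T = 6.10 days = 6.10 × 86400 s = 5.2704×10^5 s: μ = 4π²r³/T² = 1.26531×10^8 km³/s².
The Hohmann ellipse has a_t = (r₁ + r₂)/2 = 5.785×10^5 km.
Circular speed at r = 1.950×10^5 km: v_c = √(μ/r) = 25.473 km/s.
Transfer-orbit speed at the same r (vis-viva, a = a_t): v_t = √[μ(2/r − 1/a_t)] = 32.849 km/s.
Δv₁ = |v_t − v_c| = |32.849 − 25.473| = 7.376 km/s.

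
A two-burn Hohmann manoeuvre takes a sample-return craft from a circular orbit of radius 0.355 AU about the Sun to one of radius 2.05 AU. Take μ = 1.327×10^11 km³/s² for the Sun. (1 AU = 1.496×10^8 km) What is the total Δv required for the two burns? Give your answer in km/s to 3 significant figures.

In km: r₁ = 0.355 × 1.496×10^8 = 5.3108×10^7 km; r₂ = 2.05 × 1.496×10^8 = 3.0668×10^8 km.
Semi-major axis of the transfer orbit: a_t = (5.3108×10^7 + 3.0668×10^8)/2 = 1.79894×10^8 km.
Circular speed at r₁: v₁ = √(μ/r₁) = √(1.327×10^11/5.3108×10^7) = 49.99 km/s.
Transfer-orbit speed at r₁ (vis-viva): v_p = √[μ(2/r₁ − 1/a_t)] = 65.27 km/s.
First burn Δv₁ = |v_p − v₁| = 15.28 km/s.
Circular speed at r₂: v₂ = √(μ/r₂) = 20.801 km/s.
Transfer-orbit speed at r₂: v_a = √[μ(2/r₂ − 1/a_t)] = 11.302 km/s.
Second burn Δv₂ = |v₂ − v_a| = 9.499 km/s.
Total Δv = Δv₁ + Δv₂ = 24.78 km/s.

Δv = 24.8 km/s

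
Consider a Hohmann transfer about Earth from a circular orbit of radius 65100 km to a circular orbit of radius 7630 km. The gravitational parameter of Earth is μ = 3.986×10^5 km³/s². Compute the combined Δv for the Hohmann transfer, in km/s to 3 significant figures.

Δv = 3.78 km/s

Semi-major axis of the transfer orbit: a_t = (65100 + 7630)/2 = 36365 km.
Circular speed at r₁: v₁ = √(μ/r₁) = √(3.986×10^5/65100) = 2.474 km/s.
Transfer-orbit speed at r₁ (v² = μ(2/r − 1/a)): v_a = √[μ(2/r₁ − 1/a_t)] = 1.133 km/s.
First burn Δv₁ = |v_a − v₁| = 1.341 km/s.
Circular speed at r₂: v₂ = √(μ/r₂) = 7.228 km/s.
Transfer-orbit speed at r₂: v_p = √[μ(2/r₂ − 1/a_t)] = 9.671 km/s.
Second burn Δv₂ = |v₂ − v_p| = 2.443 km/s.
Total Δv = Δv₁ + Δv₂ = 3.784 km/s.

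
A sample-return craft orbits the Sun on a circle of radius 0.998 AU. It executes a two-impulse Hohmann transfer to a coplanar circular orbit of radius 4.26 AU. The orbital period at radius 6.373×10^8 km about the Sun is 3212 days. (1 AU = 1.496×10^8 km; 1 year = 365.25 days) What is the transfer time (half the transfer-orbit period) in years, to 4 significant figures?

From Kepler's third law T² = 4π²r³/μ at r = 6.373×10^8 km, T = 3212 days = 3212 × 86400 s = 2.775168×10^8 s: μ = 4π²r³/T² = 1.32682×10^11 km³/s².
In km: r₁ = 0.998 × 1.496×10^8 = 1.493008×10^8 km; r₂ = 4.26 × 1.496×10^8 = 6.37296×10^8 km.
Transfer-ellipse semi-major axis a_t = (r₁ + r₂)/2 = (1.493008×10^8 + 6.37296×10^8)/2 = 3.932984×10^8 km.
Transfer time t = π√(a_t³/μ) = π√((3.932984×10^8)³ / 1.32682×10^11) = 6.727×10^7 s.
Converting: 6.727×10^7 s ÷ 3.15576×10^7 s/year (365.25 × 86400) = 2.132 years.

t = 2.132 years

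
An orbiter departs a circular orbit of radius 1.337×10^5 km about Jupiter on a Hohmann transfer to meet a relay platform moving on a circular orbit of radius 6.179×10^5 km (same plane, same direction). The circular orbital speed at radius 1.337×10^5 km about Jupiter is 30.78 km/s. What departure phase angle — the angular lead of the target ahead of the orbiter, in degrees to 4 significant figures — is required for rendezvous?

φ = 94.63°

From the circular-orbit relation v² = μ/r at r = 1.337×10^5 km: μ = v²r = (30.78)² × 1.337×10^5 = 1.26669×10^8 km³/s².
The Hohmann ellipse has a_t = (r₁ + r₂)/2 = 3.758×10^5 km.
Transfer time t = π√(a_t³/μ) = 64310 s.
Target angular speed ω₂ = √(μ/r₂³) = 2.317×10^-5 rad/s.
Angle swept by the target during transfer: ω₂·t = 1.490 rad = 85.37°.
The orbiter traverses 180° on the transfer ellipse, so the target must lead by 180° − 85.37° = 94.63°.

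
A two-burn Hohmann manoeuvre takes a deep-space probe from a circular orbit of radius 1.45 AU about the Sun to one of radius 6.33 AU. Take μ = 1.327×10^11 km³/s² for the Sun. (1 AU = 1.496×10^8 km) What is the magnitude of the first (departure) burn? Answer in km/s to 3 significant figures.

Δv₁ = 6.82 km/s

In km: r₁ = 1.45 × 1.496×10^8 = 2.1692×10^8 km; r₂ = 6.33 × 1.496×10^8 = 9.46968×10^8 km.
The Hohmann ellipse has a_t = (r₁ + r₂)/2 = 5.81944×10^8 km.
Circular speed at r = 2.1692×10^8 km: v_c = √(μ/r) = 24.734 km/s.
Vis-viva on the transfer ellipse at r = 2.1692×10^8 km gives v_t = √[μ(2/r − 1/a_t)] = 31.551 km/s.
Δv₁ = |v_t − v_c| = |31.551 − 24.734| = 6.817 km/s.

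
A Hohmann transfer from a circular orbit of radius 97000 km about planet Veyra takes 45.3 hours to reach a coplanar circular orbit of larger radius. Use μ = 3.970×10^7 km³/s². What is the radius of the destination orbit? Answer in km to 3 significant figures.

r₂ = 8.52×10^5 km

Transfer time t = 45.3 hours = 1.6308×10^5 s, and t = π√(a_t³/μ).
So a_t = (μ t²/π²)^(1/3) = (3.970×10^7 × (1.6308×10^5)² / π²)^(1/3) = 4.7471×10^5 km.
Since a_t = (r₁ + r₂)/2, r₂ = 2a_t − r₁ = 2×4.7471×10^5 − 97000 = 8.5242×10^5 km.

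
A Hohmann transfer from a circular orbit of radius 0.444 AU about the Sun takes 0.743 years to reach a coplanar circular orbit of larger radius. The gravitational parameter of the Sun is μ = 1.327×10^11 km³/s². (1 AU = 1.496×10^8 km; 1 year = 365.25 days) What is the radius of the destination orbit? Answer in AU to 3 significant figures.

r₂ = 2.16 AU

In km: r₁ = 0.444 × 1.496×10^8 = 6.64224×10^7 km.
Transfer time t = 0.743 years × 365.25 × 86400 s = 2.34472968×10^7 s, and t = π√(a_t³/μ).
So a_t = (μ t²/π²)^(1/3) = (1.327×10^11 × (2.34472968×10^7)² / π²)^(1/3) = 1.9480×10^8 km.
Since a_t = (r₁ + r₂)/2, r₂ = 2a_t − r₁ = 2×1.9480×10^8 − 6.64224×10^7 = 3.231776×10^8 km.
In AU: r₂ = 3.231776×10^8 / 1.496×10^8 = 2.16 AU.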